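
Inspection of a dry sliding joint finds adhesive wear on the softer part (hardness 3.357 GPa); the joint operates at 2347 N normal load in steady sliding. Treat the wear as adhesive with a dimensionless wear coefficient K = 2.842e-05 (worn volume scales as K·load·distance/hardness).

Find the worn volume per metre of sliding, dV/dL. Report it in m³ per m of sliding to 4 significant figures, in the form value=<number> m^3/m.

value=1.987e-11 m^3/m

The algebra keeps exact precision — the intermediates are displayed rounded, and one last rounding, at 4 significant digits.
Convert: Hardness H = 3.357 GPa = 3.357e+09 Pa.
SI base units throughout: W = 2347 N, H = 3.357e+09 Pa, K = 2.842e-05.
Sliding wear rate dV/dL = K·W/H (no L dependence): 2.842e-05 · 2347 / 3.357e+09 = 1.987e-11 m³/m.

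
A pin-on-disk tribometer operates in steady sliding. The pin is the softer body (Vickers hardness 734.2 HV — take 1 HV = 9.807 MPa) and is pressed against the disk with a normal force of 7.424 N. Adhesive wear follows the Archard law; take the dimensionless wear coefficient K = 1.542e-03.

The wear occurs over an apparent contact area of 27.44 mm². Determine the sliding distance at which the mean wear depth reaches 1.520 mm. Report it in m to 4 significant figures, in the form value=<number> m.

value=2.623e+04 m

Shown intermediates are rounded — each operation holds full float precision, and rounded once at the end to 4 significant digits.
Hardness H = 734.2 HV × 9.807 MPa/HV = 7200 MPa = 7.200e+09 Pa.
Contact area A = 27.44 mm² = 2.744e-05 m².
Depth limit h_lim = 1.520 mm = 0.001520 m.
In SI base units: W = 7.424 N, H = 7.200e+09 Pa, K = 1.542e-03.
Allowed volume V_lim = h_lim·A = 0.001520 · 2.744e-05 = 4.171e-08 m³.
Thus life L = V_lim·H/(K·W) = 4.171e-08 · 7.200e+09 / (1.542e-03 · 7.424) = 2.623e+04 m.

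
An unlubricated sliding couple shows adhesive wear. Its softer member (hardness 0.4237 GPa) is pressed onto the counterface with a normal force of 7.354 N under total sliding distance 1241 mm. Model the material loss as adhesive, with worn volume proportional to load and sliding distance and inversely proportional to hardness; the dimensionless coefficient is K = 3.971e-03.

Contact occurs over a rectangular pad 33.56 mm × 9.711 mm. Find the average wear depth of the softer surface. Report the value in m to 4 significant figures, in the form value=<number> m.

The intermediates are displayed rounded, and all working math runs at exact precision; one last rounding, at four significant figures.
Sliding distance L = 1241 mm = 1.241 m.
Hardness H = 0.4237 GPa = 4.237e+08 Pa.
Pad sides 33.56 mm × 9.711 mm = 0.03356 m × 0.009711 m. Contact area A = 0.03356 m × 0.009711 m = 3.259e-04 m².
Working in SI base units: W = 7.354 N, H = 4.237e+08 Pa, K = 3.971e-03.
By Archard's law, V = K·W·L/H = 3.971e-03 · 7.354 · 1.241 / 4.237e+08 = 8.553e-11 m³.
Depth of wear h = V/A = 8.553e-11 / 3.259e-04 = 2.625e-07 m.

value=2.625e-07 m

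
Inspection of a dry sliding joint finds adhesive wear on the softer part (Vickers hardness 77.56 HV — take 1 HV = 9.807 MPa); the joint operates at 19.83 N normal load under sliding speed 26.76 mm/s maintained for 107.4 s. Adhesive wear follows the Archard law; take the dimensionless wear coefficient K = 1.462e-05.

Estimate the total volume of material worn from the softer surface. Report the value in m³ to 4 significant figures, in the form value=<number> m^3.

value=1.095e-12 m^3

The computation runs at full float precision — intermediate values are shown rounded. Rounded just once, at four significant figures.
Sliding speed v = 26.76 mm/s = 0.02676 m/s. Distance L = v·t = 0.02676 m/s × 107.4 s = 2.874 m.
Hardness H = 77.56 HV × 9.807 MPa/HV = 760.6 MPa = 7.606e+08 Pa.
Restated in SI base units: W = 19.83 N, H = 7.606e+08 Pa, K = 1.462e-05.
Apply Archard: V = K·W·L/H = 1.462e-05 · 19.83 · 2.874 / 7.606e+08 = 1.095e-12 m³.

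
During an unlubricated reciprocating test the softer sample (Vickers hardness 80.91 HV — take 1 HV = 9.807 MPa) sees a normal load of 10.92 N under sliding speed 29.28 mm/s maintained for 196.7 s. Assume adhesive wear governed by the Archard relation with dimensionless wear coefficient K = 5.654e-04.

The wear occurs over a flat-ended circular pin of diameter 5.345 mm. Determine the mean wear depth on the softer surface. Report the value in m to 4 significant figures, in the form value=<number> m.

value=1.997e-06 m

The intermediates are printed rounded, and all arithmetic holds full precision, and a lone final rounding to four significant digits.
Sliding speed v = 29.28 mm/s = 0.02928 m/s. Distance L = v·t = 0.02928 m/s × 196.7 s = 5.759 m.
Hardness H = 80.91 HV × 9.807 MPa/HV = 793.5 MPa = 7.935e+08 Pa.
Pin diameter d = 5.345 mm = 0.005345 m. Contact area A = π·d²/4 = π·(0.005345 m)²/4 = 2.244e-05 m².
In SI base units: W = 10.92 N, H = 7.935e+08 Pa, K = 5.654e-04.
By Archard's law, V = K·W·L/H = 5.654e-04 · 10.92 · 5.759 / 7.935e+08 = 4.481e-11 m³.
Average depth h = V/A = 4.481e-11 / 2.244e-05 = 1.997e-06 m.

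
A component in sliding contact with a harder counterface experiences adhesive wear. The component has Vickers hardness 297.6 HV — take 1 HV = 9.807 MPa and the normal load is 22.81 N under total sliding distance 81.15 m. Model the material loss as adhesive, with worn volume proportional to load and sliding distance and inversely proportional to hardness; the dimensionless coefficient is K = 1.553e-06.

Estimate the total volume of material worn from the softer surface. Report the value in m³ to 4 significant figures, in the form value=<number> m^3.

Intermediates are shown rounded; every step carries full precision; one last rounding to 4 significant digits.
Convert: Hardness H = 297.6 HV × 9.807 MPa/HV = 2919 MPa = 2.919e+09 Pa.
As SI base values: W = 22.81 N, H = 2.919e+09 Pa, K = 1.553e-06.
Archard volume V = K·W·L/H = 1.553e-06 · 22.81 · 81.15 / 2.919e+09 = 9.850e-13 m³.

value=9.850e-13 m^3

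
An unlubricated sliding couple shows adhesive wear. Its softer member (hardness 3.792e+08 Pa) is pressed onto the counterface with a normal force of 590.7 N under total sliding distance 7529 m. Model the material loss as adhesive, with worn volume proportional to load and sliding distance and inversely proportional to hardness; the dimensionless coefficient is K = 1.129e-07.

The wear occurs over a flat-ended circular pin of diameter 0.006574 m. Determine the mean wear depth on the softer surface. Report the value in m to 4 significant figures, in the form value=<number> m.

value=3.901e-05 m

Intermediate values are shown rounded. Each operation holds full float precision — one final rounding: four significant figures.
Contact area A = π·d²/4 = π·(0.006574 m)²/4 = 3.394e-05 m².
Expressed in SI base units: W = 590.7 N, H = 3.792e+08 Pa, K = 1.129e-07.
Apply Archard: V = K·W·L/H = 1.129e-07 · 590.7 · 7529 / 3.792e+08 = 1.324e-09 m³.
Mean wear depth h = V/A = 1.324e-09 / 3.394e-05 = 3.901e-05 m.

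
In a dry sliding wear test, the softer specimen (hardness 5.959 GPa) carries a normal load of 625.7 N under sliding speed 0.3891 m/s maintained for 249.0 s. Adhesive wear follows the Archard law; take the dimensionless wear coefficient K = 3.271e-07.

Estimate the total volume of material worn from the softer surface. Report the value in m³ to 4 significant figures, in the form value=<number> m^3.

value=3.328e-12 m^3

Shown intermediates are rounded — each operation carries exact precision, and one final rounding to 4 significant figures.
Sliding distance L = v·t = 0.3891 m/s × 249.0 s = 96.89 m.
Hardness H = 5.959 GPa = 5.959e+09 Pa.
In SI base units: W = 625.7 N, H = 5.959e+09 Pa, K = 3.271e-07.
By Archard's law, V = K·W·L/H = 3.271e-07 · 625.7 · 96.89 / 5.959e+09 = 3.328e-12 m³.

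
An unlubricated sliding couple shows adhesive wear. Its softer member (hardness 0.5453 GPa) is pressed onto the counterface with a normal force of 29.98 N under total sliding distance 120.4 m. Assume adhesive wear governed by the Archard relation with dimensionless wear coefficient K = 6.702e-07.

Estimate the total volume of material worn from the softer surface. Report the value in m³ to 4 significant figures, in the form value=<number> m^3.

value=4.436e-12 m^3

The computation keeps exact precision. Quoted intermediates are rounded — a single final rounding to four significant figures.
Hardness H = 0.5453 GPa = 5.453e+08 Pa.
Working in SI base units: W = 29.98 N, H = 5.453e+08 Pa, K = 6.702e-07.
Volume removed: V = K·W·L/H = 6.702e-07 · 29.98 · 120.4 / 5.453e+08 = 4.436e-12 m³.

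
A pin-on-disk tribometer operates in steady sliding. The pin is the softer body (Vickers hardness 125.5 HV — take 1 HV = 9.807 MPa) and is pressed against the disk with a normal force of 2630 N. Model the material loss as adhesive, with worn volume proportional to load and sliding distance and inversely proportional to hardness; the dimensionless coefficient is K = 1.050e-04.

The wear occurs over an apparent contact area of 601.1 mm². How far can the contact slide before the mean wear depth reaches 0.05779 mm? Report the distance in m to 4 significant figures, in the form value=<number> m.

value=154.8 m

Intermediates are displayed rounded, and all working math keeps full float precision; one final rounding: four significant figures.
Hardness H = 125.5 HV × 9.807 MPa/HV = 1231 MPa = 1.231e+09 Pa.
Contact area A = 601.1 mm² = 6.011e-04 m².
Depth limit h_lim = 0.05779 mm = 5.779e-05 m.
Working in SI base units: W = 2630 N, H = 1.231e+09 Pa, K = 1.050e-04.
Wearable volume V_lim = h_lim·A = 5.779e-05 · 6.011e-04 = 3.474e-08 m³.
Thus life L = V_lim·H/(K·W) = 3.474e-08 · 1.231e+09 / (1.050e-04 · 2630) = 154.8 m.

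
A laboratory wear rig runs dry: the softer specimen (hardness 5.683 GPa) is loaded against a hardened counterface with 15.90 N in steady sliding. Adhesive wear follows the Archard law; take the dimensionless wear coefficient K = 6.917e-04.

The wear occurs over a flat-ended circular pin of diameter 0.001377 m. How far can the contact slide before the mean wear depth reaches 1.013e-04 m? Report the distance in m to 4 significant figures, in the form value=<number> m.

value=77.95 m

The algebra maintains full precision — shown intermediates are rounded, and rounded once at the end, at four significant digits.
Hardness H = 5.683 GPa = 5.683e+09 Pa.
Contact area A = π·d²/4 = π·(0.001377 m)²/4 = 1.489e-06 m².
In SI base units, W = 15.90 N, H = 5.683e+09 Pa, K = 6.917e-04.
At the depth limit, V_lim = h_lim·A = 1.013e-04 · 1.489e-06 = 1.509e-10 m³.
Sliding life L = V_lim·H/(K·W) = 1.509e-10 · 5.683e+09 / (6.917e-04 · 15.90) = 77.95 m.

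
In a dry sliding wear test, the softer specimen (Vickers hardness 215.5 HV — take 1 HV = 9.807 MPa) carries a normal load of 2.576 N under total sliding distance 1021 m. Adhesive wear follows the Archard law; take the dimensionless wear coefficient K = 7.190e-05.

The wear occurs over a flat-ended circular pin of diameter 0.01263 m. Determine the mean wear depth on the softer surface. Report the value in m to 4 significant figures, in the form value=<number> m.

value=7.142e-07 m

The intermediates are shown rounded; each operation keeps exact precision; one final rounding: 4 significant figures.
Convert: Hardness H = 215.5 HV × 9.807 MPa/HV = 2113 MPa = 2.113e+09 Pa.
Convert: Contact area A = π·d²/4 = π·(0.01263 m)²/4 = 1.253e-04 m².
As SI base values: W = 2.576 N, H = 2.113e+09 Pa, K = 7.190e-05.
The Archard volume V = K·W·L/H = 7.190e-05 · 2.576 · 1021 / 2.113e+09 = 8.948e-11 m³.
Depth h = V/A = 8.948e-11 / 1.253e-04 = 7.142e-07 m.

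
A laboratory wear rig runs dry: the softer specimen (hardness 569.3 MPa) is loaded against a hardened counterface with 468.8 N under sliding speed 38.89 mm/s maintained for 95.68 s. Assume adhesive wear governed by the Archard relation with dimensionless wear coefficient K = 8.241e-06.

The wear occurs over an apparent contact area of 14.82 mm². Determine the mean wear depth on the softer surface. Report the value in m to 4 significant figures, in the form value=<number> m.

Shown intermediates are rounded. Every step keeps exact precision. Rounded just once: 4 significant figures.
Convert: Sliding speed v = 38.89 mm/s = 0.03889 m/s. The distance L = v·t = 0.03889 m/s × 95.68 s = 3.721 m.
Convert: Hardness H = 569.3 MPa = 5.693e+08 Pa.
Convert: Contact area A = 14.82 mm² = 1.482e-05 m².
Restated in SI base units: W = 468.8 N, H = 5.693e+08 Pa, K = 8.241e-06.
Archard volume V = K·W·L/H = 8.241e-06 · 468.8 · 3.721 / 5.693e+08 = 2.525e-11 m³.
Wear depth h = V/A = 2.525e-11 / 1.482e-05 = 1.704e-06 m.

value=1.704e-06 m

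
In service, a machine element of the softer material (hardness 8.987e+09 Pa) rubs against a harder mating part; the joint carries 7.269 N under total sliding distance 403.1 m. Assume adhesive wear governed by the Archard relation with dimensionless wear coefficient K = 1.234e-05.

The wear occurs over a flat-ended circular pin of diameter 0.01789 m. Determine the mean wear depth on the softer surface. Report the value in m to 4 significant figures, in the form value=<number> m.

Intermediates are displayed rounded; the computation maintains full float precision — rounded once at the end to four significant figures.
Contact area A = π·d²/4 = π·(0.01789 m)²/4 = 2.514e-04 m².
SI base units throughout: W = 7.269 N, H = 8.987e+09 Pa, K = 1.234e-05.
Apply Archard: V = K·W·L/H = 1.234e-05 · 7.269 · 403.1 / 8.987e+09 = 4.023e-12 m³.
Average depth h = V/A = 4.023e-12 / 2.514e-04 = 1.601e-08 m.

value=1.601e-08 m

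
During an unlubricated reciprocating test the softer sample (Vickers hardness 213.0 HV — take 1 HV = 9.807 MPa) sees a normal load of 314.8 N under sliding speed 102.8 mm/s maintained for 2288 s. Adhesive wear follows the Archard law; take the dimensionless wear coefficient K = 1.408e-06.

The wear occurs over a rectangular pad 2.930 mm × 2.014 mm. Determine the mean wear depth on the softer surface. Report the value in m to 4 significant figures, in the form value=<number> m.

The computation holds exact precision. Displayed values are rounded, and rounded just once, at 4 significant figures.
Sliding speed v = 102.8 mm/s = 0.1028 m/s. Distance L = v·t = 0.1028 m/s × 2288 s = 235.2 m.
Hardness H = 213.0 HV × 9.807 MPa/HV = 2089 MPa = 2.089e+09 Pa.
Pad sides 2.930 mm × 2.014 mm = 0.002930 m × 0.002014 m. Contact area A = 0.002930 m × 0.002014 m = 5.901e-06 m².
In SI base units, W = 314.8 N, H = 2.089e+09 Pa, K = 1.408e-06.
Volume removed: V = K·W·L/H = 1.408e-06 · 314.8 · 235.2 / 2.089e+09 = 4.991e-11 m³.
Mean wear depth h = V/A = 4.991e-11 / 5.901e-06 = 8.458e-06 m.

value=8.458e-06 m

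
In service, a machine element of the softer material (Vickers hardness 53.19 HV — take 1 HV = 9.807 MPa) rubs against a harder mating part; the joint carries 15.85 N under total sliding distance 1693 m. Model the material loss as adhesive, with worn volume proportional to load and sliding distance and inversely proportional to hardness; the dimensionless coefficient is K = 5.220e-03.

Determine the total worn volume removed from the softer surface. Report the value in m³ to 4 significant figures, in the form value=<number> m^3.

value=2.685e-07 m^3

Intermediates appear rounded — all working math maintains full float precision — a single final rounding to 4 significant digits.
Convert: Hardness H = 53.19 HV × 9.807 MPa/HV = 521.6 MPa = 5.216e+08 Pa.
Restated in SI base units: W = 15.85 N, H = 5.216e+08 Pa, K = 5.220e-03.
The Archard volume V = K·W·L/H = 5.220e-03 · 15.85 · 1693 / 5.216e+08 = 2.685e-07 m³.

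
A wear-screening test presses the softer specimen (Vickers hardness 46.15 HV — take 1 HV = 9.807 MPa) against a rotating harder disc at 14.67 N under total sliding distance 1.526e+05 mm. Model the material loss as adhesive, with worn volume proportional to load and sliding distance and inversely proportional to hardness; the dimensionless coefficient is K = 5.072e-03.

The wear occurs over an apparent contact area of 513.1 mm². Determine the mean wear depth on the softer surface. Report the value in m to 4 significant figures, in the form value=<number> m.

value=4.889e-05 m

All working math runs at exact precision. Quoted intermediates are rounded — one last rounding, at four significant figures.
The distance L = 1.526e+05 mm = 152.6 m.
Hardness H = 46.15 HV × 9.807 MPa/HV = 452.6 MPa = 4.526e+08 Pa.
Contact area A = 513.1 mm² = 5.131e-04 m².
Working in SI base units: W = 14.67 N, H = 4.526e+08 Pa, K = 5.072e-03.
Worn volume V = K·W·L/H = 5.072e-03 · 14.67 · 152.6 / 4.526e+08 = 2.509e-08 m³.
Mean wear depth h = V/A = 2.509e-08 / 5.131e-04 = 4.889e-05 m.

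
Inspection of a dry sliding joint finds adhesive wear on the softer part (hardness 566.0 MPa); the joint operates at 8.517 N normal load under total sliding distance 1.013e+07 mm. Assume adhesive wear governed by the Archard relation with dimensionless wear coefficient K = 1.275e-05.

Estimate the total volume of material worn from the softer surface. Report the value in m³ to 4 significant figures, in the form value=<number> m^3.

value=1.944e-09 m^3

All working math holds full float precision — intermediate values are displayed rounded. Rounded once at the end, at 4 significant figures.
Convert: Sliding distance L = 1.013e+07 mm = 1.013e+04 m.
Convert: Hardness H = 566.0 MPa = 5.660e+08 Pa.
In SI base units, W = 8.517 N, H = 5.660e+08 Pa, K = 1.275e-05.
Worn volume V = K·W·L/H = 1.275e-05 · 8.517 · 1.013e+04 / 5.660e+08 = 1.944e-09 m³.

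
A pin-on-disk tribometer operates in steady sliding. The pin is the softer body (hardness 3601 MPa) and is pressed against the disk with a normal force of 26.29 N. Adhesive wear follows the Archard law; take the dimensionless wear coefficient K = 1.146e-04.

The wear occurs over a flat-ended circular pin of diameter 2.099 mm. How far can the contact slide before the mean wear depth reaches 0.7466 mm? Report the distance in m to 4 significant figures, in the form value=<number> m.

Each operation holds full precision — intermediates appear rounded — one last rounding to four significant digits.
Convert: Hardness H = 3601 MPa = 3.601e+09 Pa.
Convert: Pin diameter d = 2.099 mm = 0.002099 m. Contact area A = π·d²/4 = π·(0.002099 m)²/4 = 3.460e-06 m².
Convert: Depth limit h_lim = 0.7466 mm = 7.466e-04 m.
Collected in SI base units: W = 26.29 N, H = 3.601e+09 Pa, K = 1.146e-04.
Limit volume V_lim = h_lim·A = 7.466e-04 · 3.460e-06 = 2.583e-09 m³.
Sliding life L = V_lim·H/(K·W) = 2.583e-09 · 3.601e+09 / (1.146e-04 · 26.29) = 3088 m.

value=3088 m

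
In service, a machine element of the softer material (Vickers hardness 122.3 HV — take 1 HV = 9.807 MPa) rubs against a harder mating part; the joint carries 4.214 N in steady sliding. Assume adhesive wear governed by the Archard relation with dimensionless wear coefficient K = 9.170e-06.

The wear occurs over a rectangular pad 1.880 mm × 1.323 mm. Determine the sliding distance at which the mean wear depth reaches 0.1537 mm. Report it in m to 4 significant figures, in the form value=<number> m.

value=1.187e+04 m

The intermediates are shown rounded, and the computation keeps full float precision — one final rounding to 4 significant figures.
Hardness H = 122.3 HV × 9.807 MPa/HV = 1199 MPa = 1.199e+09 Pa.
Pad sides 1.880 mm × 1.323 mm = 0.001880 m × 0.001323 m. Contact area A = 0.001880 m × 0.001323 m = 2.487e-06 m².
Depth limit h_lim = 0.1537 mm = 1.537e-04 m.
In SI base units, W = 4.214 N, H = 1.199e+09 Pa, K = 9.170e-06.
At the depth limit, V_lim = h_lim·A = 1.537e-04 · 2.487e-06 = 3.823e-10 m³.
Life L = V_lim·H/(K·W) = 3.823e-10 · 1.199e+09 / (9.170e-06 · 4.214) = 1.187e+04 m.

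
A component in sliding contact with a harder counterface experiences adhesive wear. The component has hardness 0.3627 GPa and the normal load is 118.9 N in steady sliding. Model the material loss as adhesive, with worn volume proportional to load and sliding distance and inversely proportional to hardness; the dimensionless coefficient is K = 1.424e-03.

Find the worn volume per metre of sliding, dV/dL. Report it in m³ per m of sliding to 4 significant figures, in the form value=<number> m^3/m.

value=4.668e-10 m^3/m

Intermediate values are shown rounded; all arithmetic carries exact precision, and rounded once at the end, at four significant figures.
Hardness H = 0.3627 GPa = 3.627e+08 Pa.
In SI base units, W = 118.9 N, H = 3.627e+08 Pa, K = 1.424e-03.
Sliding wear rate dV/dL = K·W/H (no L dependence): 1.424e-03 · 118.9 / 3.627e+08 = 4.668e-10 m³/m.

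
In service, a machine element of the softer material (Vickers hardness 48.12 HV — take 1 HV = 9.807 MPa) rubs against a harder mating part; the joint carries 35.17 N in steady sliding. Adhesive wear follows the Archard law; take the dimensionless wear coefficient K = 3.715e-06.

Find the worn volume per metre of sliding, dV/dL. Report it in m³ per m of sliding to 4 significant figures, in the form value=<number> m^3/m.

value=2.769e-13 m^3/m

The computation carries full float precision — intermediate values are shown rounded, and a single final rounding to 4 significant digits.
Convert: Hardness H = 48.12 HV × 9.807 MPa/HV = 471.9 MPa = 4.719e+08 Pa.
Collected in SI base units: W = 35.17 N, H = 4.719e+08 Pa, K = 3.715e-06.
Volumetric rate dV/dL = K·W/H: 3.715e-06 · 35.17 / 4.719e+08 = 2.769e-13 m³/m.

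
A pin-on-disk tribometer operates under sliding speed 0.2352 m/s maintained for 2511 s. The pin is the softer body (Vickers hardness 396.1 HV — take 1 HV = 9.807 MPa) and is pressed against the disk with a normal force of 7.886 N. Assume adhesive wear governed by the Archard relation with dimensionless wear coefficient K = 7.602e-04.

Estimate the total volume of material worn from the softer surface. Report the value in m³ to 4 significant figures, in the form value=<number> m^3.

value=9.114e-10 m^3

Intermediates are displayed rounded, and the computation holds exact precision — one final rounding: four significant digits.
Convert: Path length L = v·t = 0.2352 m/s × 2511 s = 590.6 m.
Convert: Hardness H = 396.1 HV × 9.807 MPa/HV = 3885 MPa = 3.885e+09 Pa.
Working in SI base units: W = 7.886 N, H = 3.885e+09 Pa, K = 7.602e-04.
Archard volume V = K·W·L/H = 7.602e-04 · 7.886 · 590.6 / 3.885e+09 = 9.114e-10 m³.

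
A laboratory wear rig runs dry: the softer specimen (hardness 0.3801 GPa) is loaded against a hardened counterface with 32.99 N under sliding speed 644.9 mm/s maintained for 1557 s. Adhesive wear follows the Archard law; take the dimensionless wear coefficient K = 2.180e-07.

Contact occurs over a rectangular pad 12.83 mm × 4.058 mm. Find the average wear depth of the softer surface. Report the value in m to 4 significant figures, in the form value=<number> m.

value=3.649e-07 m

The algebra carries exact precision. Intermediate values appear rounded; rounded once at the end, at four significant figures.
Convert: Sliding speed v = 644.9 mm/s = 0.6449 m/s. The distance L = v·t = 0.6449 m/s × 1557 s = 1004 m.
Convert: Hardness H = 0.3801 GPa = 3.801e+08 Pa.
Convert: Pad sides 12.83 mm × 4.058 mm = 0.01283 m × 0.004058 m. Contact area A = 0.01283 m × 0.004058 m = 5.206e-05 m².
Working in SI base units: W = 32.99 N, H = 3.801e+08 Pa, K = 2.180e-07.
Apply Archard: V = K·W·L/H = 2.180e-07 · 32.99 · 1004 / 3.801e+08 = 1.900e-11 m³.
Average depth h = V/A = 1.900e-11 / 5.206e-05 = 3.649e-07 m.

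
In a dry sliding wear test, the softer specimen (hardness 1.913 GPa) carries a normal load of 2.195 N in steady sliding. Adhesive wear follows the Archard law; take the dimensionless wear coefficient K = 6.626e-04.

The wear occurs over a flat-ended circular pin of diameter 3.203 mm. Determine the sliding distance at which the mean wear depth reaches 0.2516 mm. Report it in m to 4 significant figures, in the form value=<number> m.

value=2667 m

Quoted intermediates are rounded, and the computation keeps full float precision. Rounded just once, at 4 significant figures.
Convert: Hardness H = 1.913 GPa = 1.913e+09 Pa.
Convert: Pin diameter d = 3.203 mm = 0.003203 m. Contact area A = π·d²/4 = π·(0.003203 m)²/4 = 8.058e-06 m².
Convert: Depth limit h_lim = 0.2516 mm = 2.516e-04 m.
Working in SI base units: W = 2.195 N, H = 1.913e+09 Pa, K = 6.626e-04.
Volume at the limit: V_lim = h_lim·A = 2.516e-04 · 8.058e-06 = 2.027e-09 m³.
So the life L = V_lim·H/(K·W) = 2.027e-09 · 1.913e+09 / (6.626e-04 · 2.195) = 2667 m.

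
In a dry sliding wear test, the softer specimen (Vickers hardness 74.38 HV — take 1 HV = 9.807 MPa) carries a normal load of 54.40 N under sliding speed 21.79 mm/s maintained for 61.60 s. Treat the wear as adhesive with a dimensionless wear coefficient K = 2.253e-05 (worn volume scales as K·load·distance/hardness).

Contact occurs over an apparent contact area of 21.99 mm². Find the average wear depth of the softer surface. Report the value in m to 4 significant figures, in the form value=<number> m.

value=1.026e-07 m

The intermediates appear rounded; all arithmetic keeps exact precision — a lone final rounding, at 4 significant digits.
Convert: Sliding speed v = 21.79 mm/s = 0.02179 m/s. Distance L = v·t = 0.02179 m/s × 61.60 s = 1.342 m.
Convert: Hardness H = 74.38 HV × 9.807 MPa/HV = 729.4 MPa = 7.294e+08 Pa.
Convert: Contact area A = 21.99 mm² = 2.199e-05 m².
SI base units throughout: W = 54.40 N, H = 7.294e+08 Pa, K = 2.253e-05.
Archard relation: V = K·W·L/H = 2.253e-05 · 54.40 · 1.342 / 7.294e+08 = 2.255e-12 m³.
Mean depth h = V/A = 2.255e-12 / 2.199e-05 = 1.026e-07 m.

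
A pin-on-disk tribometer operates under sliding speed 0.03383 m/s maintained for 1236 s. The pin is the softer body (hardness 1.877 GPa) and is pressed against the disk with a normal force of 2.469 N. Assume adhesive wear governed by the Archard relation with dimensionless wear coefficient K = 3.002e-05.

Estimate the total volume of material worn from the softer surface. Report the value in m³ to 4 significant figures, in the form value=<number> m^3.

Intermediate values are displayed rounded. All working math carries full precision. Rounded just once, at 4 significant figures.
Convert: Total distance L = v·t = 0.03383 m/s × 1236 s = 41.81 m.
Convert: Hardness H = 1.877 GPa = 1.877e+09 Pa.
In SI base units, W = 2.469 N, H = 1.877e+09 Pa, K = 3.002e-05.
Archard volume V = K·W·L/H = 3.002e-05 · 2.469 · 41.81 / 1.877e+09 = 1.651e-12 m³.

value=1.651e-12 m^3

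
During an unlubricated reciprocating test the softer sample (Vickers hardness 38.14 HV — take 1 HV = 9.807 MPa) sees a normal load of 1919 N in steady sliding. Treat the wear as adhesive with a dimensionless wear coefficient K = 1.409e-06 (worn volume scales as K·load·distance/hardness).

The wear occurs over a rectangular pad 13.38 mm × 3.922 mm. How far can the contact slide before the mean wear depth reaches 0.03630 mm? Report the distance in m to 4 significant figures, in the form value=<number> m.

All arithmetic maintains full float precision — printed values are rounded — one final rounding: four significant figures.
Hardness H = 38.14 HV × 9.807 MPa/HV = 374.0 MPa = 3.740e+08 Pa.
Pad sides 13.38 mm × 3.922 mm = 0.01338 m × 0.003922 m. Contact area A = 0.01338 m × 0.003922 m = 5.248e-05 m².
Depth limit h_lim = 0.03630 mm = 3.630e-05 m.
In SI base units, W = 1919 N, H = 3.740e+08 Pa, K = 1.409e-06.
Limit volume V_lim = h_lim·A = 3.630e-05 · 5.248e-05 = 1.905e-09 m³.
Inverting, life L = V_lim·H/(K·W) = 1.905e-09 · 3.740e+08 / (1.409e-06 · 1919) = 263.5 m.

value=263.5 m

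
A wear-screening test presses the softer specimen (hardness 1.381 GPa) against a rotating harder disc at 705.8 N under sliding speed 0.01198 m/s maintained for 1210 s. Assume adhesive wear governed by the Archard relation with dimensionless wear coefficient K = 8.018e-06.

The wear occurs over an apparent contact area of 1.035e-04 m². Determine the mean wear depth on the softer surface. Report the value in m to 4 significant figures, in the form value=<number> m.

Intermediates are shown rounded. All working math holds full precision — rounded just once: 4 significant figures.
Convert: Distance L = v·t = 0.01198 m/s × 1210 s = 14.50 m.
Convert: Hardness H = 1.381 GPa = 1.381e+09 Pa.
Collected in SI base units: W = 705.8 N, H = 1.381e+09 Pa, K = 8.018e-06.
Wear volume V = K·W·L/H = 8.018e-06 · 705.8 · 14.50 / 1.381e+09 = 5.940e-11 m³.
Average depth h = V/A = 5.940e-11 / 1.035e-04 = 5.739e-07 m.

value=5.739e-07 m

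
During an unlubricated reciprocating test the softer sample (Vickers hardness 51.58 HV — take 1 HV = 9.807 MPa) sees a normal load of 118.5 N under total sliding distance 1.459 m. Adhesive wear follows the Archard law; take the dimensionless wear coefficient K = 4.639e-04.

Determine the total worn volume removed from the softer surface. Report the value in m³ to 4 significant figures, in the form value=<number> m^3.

value=1.586e-10 m^3

Each operation holds full precision, and shown intermediates are rounded — a single final rounding to four significant figures.
Convert: Hardness H = 51.58 HV × 9.807 MPa/HV = 505.8 MPa = 5.058e+08 Pa.
In SI base units: W = 118.5 N, H = 5.058e+08 Pa, K = 4.639e-04.
Wear volume V = K·W·L/H = 4.639e-04 · 118.5 · 1.459 / 5.058e+08 = 1.586e-10 m³.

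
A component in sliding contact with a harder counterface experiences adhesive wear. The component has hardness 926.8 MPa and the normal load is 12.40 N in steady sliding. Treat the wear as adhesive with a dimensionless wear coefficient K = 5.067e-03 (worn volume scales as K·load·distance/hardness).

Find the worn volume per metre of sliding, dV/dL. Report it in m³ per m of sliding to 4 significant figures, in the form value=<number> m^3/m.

value=6.779e-11 m^3/m

Intermediate values are displayed rounded; every step runs at full float precision — rounded once at the end to four significant figures.
Hardness H = 926.8 MPa = 9.268e+08 Pa.
Expressed in SI base units: W = 12.40 N, H = 9.268e+08 Pa, K = 5.067e-03.
The wear rate dV/dL = K·W/H, per unit distance: 5.067e-03 · 12.40 / 9.268e+08 = 6.779e-11 m³/m.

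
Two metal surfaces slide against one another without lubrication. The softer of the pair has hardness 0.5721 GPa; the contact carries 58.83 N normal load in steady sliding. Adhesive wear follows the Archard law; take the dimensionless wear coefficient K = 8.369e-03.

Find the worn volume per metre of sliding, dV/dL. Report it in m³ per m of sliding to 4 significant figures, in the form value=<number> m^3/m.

Every step carries exact precision. Intermediate values are displayed rounded. Rounded just once: 4 significant digits.
Convert: Hardness H = 0.5721 GPa = 5.721e+08 Pa.
Working in SI base units: W = 58.83 N, H = 5.721e+08 Pa, K = 8.369e-03.
Volumetric rate dV/dL = K·W/H (independent of L): 8.369e-03 · 58.83 / 5.721e+08 = 8.606e-10 m³/m.

value=8.606e-10 m^3/m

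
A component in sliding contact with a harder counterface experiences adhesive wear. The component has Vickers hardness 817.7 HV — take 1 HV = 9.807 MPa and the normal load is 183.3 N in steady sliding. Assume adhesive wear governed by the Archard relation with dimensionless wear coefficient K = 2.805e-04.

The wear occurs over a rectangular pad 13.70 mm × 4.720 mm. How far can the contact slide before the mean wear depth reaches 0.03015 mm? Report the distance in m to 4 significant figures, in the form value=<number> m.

value=304.1 m

Each operation runs at full float precision, and intermediates are displayed rounded; one final rounding, at 4 significant digits.
Convert: Hardness H = 817.7 HV × 9.807 MPa/HV = 8019 MPa = 8.019e+09 Pa.
Convert: Pad sides 13.70 mm × 4.720 mm = 0.01370 m × 0.004720 m. Contact area A = 0.01370 m × 0.004720 m = 6.466e-05 m².
Convert: Depth limit h_lim = 0.03015 mm = 3.015e-05 m.
Restated in SI base units: W = 183.3 N, H = 8.019e+09 Pa, K = 2.805e-04.
Wearable volume V_lim = h_lim·A = 3.015e-05 · 6.466e-05 = 1.950e-09 m³.
So the life L = V_lim·H/(K·W) = 1.950e-09 · 8.019e+09 / (2.805e-04 · 183.3) = 304.1 m.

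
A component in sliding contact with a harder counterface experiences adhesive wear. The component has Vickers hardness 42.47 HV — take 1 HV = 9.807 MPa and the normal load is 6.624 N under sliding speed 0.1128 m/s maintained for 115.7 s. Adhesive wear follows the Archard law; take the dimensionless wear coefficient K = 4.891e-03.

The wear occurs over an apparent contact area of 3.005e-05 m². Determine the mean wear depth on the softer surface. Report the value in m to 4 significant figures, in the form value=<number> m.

value=3.378e-05 m

All working math holds exact precision, and shown intermediates are rounded. Rounded just once: 4 significant digits.
Convert: Distance L = v·t = 0.1128 m/s × 115.7 s = 13.05 m.
Convert: Hardness H = 42.47 HV × 9.807 MPa/HV = 416.5 MPa = 4.165e+08 Pa.
SI base units throughout: W = 6.624 N, H = 4.165e+08 Pa, K = 4.891e-03.
Worn volume V = K·W·L/H = 4.891e-03 · 6.624 · 13.05 / 4.165e+08 = 1.015e-09 m³.
Depth h = V/A = 1.015e-09 / 3.005e-05 = 3.378e-05 m.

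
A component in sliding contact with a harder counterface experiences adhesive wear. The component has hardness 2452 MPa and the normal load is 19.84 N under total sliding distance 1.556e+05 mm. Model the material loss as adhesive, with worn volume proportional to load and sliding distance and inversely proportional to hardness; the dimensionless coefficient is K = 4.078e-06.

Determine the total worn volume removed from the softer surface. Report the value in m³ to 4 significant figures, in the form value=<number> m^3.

Intermediates are shown rounded, and every step holds full precision, and one last rounding: four significant digits.
Convert: Path length L = 1.556e+05 mm = 155.6 m.
Convert: Hardness H = 2452 MPa = 2.452e+09 Pa.
In SI base units: W = 19.84 N, H = 2.452e+09 Pa, K = 4.078e-06.
Archard relation: V = K·W·L/H = 4.078e-06 · 19.84 · 155.6 / 2.452e+09 = 5.134e-12 m³.

value=5.134e-12 m^3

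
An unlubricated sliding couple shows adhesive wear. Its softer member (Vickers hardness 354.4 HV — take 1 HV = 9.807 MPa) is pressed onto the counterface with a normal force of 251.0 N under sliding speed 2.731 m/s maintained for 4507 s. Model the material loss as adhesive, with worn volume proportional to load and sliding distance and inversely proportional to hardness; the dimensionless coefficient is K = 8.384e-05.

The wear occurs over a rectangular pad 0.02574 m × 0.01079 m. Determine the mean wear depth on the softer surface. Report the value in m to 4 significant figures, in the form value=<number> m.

value=2.683e-04 m

Each operation holds exact precision. Intermediates appear rounded — a single final rounding to 4 significant figures.
Distance covered L = v·t = 2.731 m/s × 4507 s = 1.231e+04 m.
Hardness H = 354.4 HV × 9.807 MPa/HV = 3476 MPa = 3.476e+09 Pa.
Contact area A = 0.02574 m × 0.01079 m = 2.777e-04 m².
Expressed in SI base units: W = 251.0 N, H = 3.476e+09 Pa, K = 8.384e-05.
Archard volume V = K·W·L/H = 8.384e-05 · 251.0 · 1.231e+04 / 3.476e+09 = 7.453e-08 m³.
Mean depth h = V/A = 7.453e-08 / 2.777e-04 = 2.683e-04 m.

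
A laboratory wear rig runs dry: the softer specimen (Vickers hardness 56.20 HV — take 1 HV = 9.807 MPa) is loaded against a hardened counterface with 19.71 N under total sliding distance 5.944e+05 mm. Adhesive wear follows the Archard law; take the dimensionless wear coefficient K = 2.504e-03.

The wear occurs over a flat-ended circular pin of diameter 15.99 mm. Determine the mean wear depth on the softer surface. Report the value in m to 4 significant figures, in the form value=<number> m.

value=2.651e-04 m

All working math maintains exact precision. Shown intermediates are rounded — one final rounding to 4 significant figures.
Total distance L = 5.944e+05 mm = 594.4 m.
Hardness H = 56.20 HV × 9.807 MPa/HV = 551.2 MPa = 5.512e+08 Pa.
Pin diameter d = 15.99 mm = 0.01599 m. Contact area A = π·d²/4 = π·(0.01599 m)²/4 = 2.008e-04 m².
Expressed in SI base units: W = 19.71 N, H = 5.512e+08 Pa, K = 2.504e-03.
Archard relation: V = K·W·L/H = 2.504e-03 · 19.71 · 594.4 / 5.512e+08 = 5.323e-08 m³.
Average depth h = V/A = 5.323e-08 / 2.008e-04 = 2.651e-04 m.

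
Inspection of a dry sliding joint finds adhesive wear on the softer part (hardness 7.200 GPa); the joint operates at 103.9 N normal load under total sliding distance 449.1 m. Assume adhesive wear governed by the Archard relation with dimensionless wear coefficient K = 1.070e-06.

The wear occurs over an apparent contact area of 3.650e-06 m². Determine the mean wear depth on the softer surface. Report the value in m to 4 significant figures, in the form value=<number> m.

value=1.900e-06 m

The algebra carries full precision. Intermediates appear rounded, and rounded just once to four significant digits.
Hardness H = 7.200 GPa = 7.200e+09 Pa.
In SI base units: W = 103.9 N, H = 7.200e+09 Pa, K = 1.070e-06.
Apply Archard: V = K·W·L/H = 1.070e-06 · 103.9 · 449.1 / 7.200e+09 = 6.934e-12 m³.
Mean depth h = V/A = 6.934e-12 / 3.650e-06 = 1.900e-06 m.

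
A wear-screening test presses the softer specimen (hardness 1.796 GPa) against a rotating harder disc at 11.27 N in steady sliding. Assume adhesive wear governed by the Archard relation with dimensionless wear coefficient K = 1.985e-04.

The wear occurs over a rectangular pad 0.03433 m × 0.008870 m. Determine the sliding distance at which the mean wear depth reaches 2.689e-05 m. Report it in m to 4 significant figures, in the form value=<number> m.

All arithmetic keeps full precision. Intermediate values are printed rounded; rounded once at the end to four significant figures.
Convert: Hardness H = 1.796 GPa = 1.796e+09 Pa.
Convert: Contact area A = 0.03433 m × 0.008870 m = 3.045e-04 m².
SI base units throughout: W = 11.27 N, H = 1.796e+09 Pa, K = 1.985e-04.
At the depth limit, V_lim = h_lim·A = 2.689e-05 · 3.045e-04 = 8.188e-09 m³.
Inverting, life L = V_lim·H/(K·W) = 8.188e-09 · 1.796e+09 / (1.985e-04 · 11.27) = 6574 m.

value=6574 m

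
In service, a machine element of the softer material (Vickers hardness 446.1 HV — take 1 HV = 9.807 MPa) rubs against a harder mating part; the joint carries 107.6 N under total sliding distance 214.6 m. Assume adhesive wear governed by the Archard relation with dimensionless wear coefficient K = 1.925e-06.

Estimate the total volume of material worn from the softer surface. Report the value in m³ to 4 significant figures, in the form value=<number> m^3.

All arithmetic maintains full float precision. Intermediates are shown rounded; one last rounding, at four significant figures.
Hardness H = 446.1 HV × 9.807 MPa/HV = 4375 MPa = 4.375e+09 Pa.
Expressed in SI base units: W = 107.6 N, H = 4.375e+09 Pa, K = 1.925e-06.
Volume removed: V = K·W·L/H = 1.925e-06 · 107.6 · 214.6 / 4.375e+09 = 1.016e-11 m³.

value=1.016e-11 m^3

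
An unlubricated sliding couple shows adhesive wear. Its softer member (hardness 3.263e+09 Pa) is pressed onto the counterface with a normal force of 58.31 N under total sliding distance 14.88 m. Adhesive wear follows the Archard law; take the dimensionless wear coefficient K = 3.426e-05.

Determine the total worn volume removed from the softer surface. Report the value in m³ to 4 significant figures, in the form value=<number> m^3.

The intermediates are printed rounded. All working math carries full float precision, and rounded just once: 4 significant digits.
In SI base units, W = 58.31 N, H = 3.263e+09 Pa, K = 3.426e-05.
Archard volume V = K·W·L/H = 3.426e-05 · 58.31 · 14.88 / 3.263e+09 = 9.110e-12 m³.

value=9.110e-12 m^3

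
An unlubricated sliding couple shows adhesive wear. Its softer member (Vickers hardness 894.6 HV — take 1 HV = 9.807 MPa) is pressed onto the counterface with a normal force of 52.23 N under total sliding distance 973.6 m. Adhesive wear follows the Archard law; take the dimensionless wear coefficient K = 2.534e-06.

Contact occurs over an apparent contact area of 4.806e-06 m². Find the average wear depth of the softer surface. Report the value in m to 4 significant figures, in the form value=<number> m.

All arithmetic carries full precision — intermediates are printed rounded, and rounded once at the end to four significant digits.
Hardness H = 894.6 HV × 9.807 MPa/HV = 8773 MPa = 8.773e+09 Pa.
In SI base units: W = 52.23 N, H = 8.773e+09 Pa, K = 2.534e-06.
The Archard volume V = K·W·L/H = 2.534e-06 · 52.23 · 973.6 / 8.773e+09 = 1.469e-11 m³.
Depth of wear h = V/A = 1.469e-11 / 4.806e-06 = 3.056e-06 m.

value=3.056e-06 m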